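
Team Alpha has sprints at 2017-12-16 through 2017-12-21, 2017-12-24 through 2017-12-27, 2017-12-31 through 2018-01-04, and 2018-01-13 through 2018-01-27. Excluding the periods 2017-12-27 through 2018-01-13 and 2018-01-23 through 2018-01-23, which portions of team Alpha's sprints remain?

2017-12-16 through 2017-12-21: no B overlap → unchanged.
2017-12-24 through 2017-12-27 minus B → 2017-12-24 through 2017-12-26.
2017-12-31 through 2018-01-04: fully covered by B → removed.
2018-01-13 through 2018-01-27 minus B → 2018-01-14 through 2018-01-22, 2018-01-24 through 2018-01-27.

2017-12-16 through 2017-12-21, 2017-12-24 through 2017-12-26, 2018-01-14 through 2018-01-22, 2018-01-24 through 2018-01-27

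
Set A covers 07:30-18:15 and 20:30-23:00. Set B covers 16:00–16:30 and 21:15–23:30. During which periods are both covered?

16:00–16:30, 21:15–23:00

07:30–18:15 ∩ B → 16:00–16:30.
20:30–23:00 ∩ B → 21:15–23:00.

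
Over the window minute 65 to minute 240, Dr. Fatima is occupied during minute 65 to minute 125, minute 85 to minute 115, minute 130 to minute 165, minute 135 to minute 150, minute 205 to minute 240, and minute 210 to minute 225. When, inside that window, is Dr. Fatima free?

After merging, the occupied span is minute 65 to minute 125, minute 130 to minute 165, minute 205 to minute 240.
Uncovered inside minute 65 to minute 240: minute 125 to minute 130, minute 165 to minute 205.

minute 125 to minute 130, minute 165 to minute 205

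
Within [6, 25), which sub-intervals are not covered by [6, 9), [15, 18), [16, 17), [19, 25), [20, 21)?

[9, 15) ∪ [18, 19)

Covered (merged): [6, 9), [15, 18), [19, 25).
Uncovered inside [6, 25): [9, 15), [18, 19).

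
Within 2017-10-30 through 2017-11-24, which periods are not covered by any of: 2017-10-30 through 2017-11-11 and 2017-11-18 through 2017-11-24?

Covered (merged): 2017-10-30 through 2017-11-11, 2017-11-18 through 2017-11-24.
Complement within 2017-10-30 through 2017-11-24: 2017-11-12 through 2017-11-17.

2017-11-12 through 2017-11-17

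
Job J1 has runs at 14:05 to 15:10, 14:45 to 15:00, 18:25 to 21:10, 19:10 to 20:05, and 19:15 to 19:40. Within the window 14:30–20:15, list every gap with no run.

15:10–18:25

The merged coverage is 14:05–15:10, 18:25–21:10.
Gaps within 14:30–20:15: 15:10–18:25.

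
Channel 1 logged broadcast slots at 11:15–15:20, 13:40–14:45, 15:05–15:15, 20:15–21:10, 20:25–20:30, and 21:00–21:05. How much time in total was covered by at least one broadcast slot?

Merged: 11:15-15:20, 20:15-21:10.
Lengths: 4 h 5 min + 55 min = 5 h.

5 h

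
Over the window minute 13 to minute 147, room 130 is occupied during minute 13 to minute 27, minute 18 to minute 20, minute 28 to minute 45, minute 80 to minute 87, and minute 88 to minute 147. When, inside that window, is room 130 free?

minute 27 to minute 28, minute 45 to minute 80, minute 87 to minute 88

Covered (merged): minute 13 to minute 27, minute 28 to minute 45, minute 80 to minute 87, minute 88 to minute 147.
Gaps within minute 13 to minute 147: minute 27 to minute 28, minute 45 to minute 80, minute 87 to minute 88.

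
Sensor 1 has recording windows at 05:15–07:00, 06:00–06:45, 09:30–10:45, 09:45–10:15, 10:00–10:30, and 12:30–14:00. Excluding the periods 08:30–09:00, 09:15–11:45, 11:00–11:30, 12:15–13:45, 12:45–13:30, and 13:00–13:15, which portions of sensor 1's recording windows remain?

05:15-07:00, 13:45-14:00

Merge the first list: 05:15-07:00, 09:30-10:45, 12:30-14:00.
Merge the second list: 08:30-09:00, 09:15-11:45, 12:15-13:45.
05:15-07:00 is untouched.
09:30-10:45 lies entirely inside B → drops out.
12:30-14:00 with B removed leaves 13:45-14:00.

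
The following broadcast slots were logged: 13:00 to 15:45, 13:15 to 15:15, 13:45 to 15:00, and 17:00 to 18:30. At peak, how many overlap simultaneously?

Walk the sorted start/end points keeping a running depth.
The depth first hits 3 at 13:45.

3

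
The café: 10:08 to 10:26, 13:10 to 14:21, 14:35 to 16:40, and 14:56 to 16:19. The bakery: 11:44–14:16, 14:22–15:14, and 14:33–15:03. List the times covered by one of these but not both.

10:08-10:26, 11:44-13:10, 14:16-14:21, 14:22-14:35, 15:14-16:40

A, merged: 10:08-10:26, 13:10-14:21, 14:35-16:40.
B, merged: 11:44-14:16, 14:22-15:14.
A \ B = 10:08-10:26, 14:16-14:21, 15:14-16:40.
B \ A = 11:44-13:10, 14:22-14:35.
Union of the two gives the symmetric difference.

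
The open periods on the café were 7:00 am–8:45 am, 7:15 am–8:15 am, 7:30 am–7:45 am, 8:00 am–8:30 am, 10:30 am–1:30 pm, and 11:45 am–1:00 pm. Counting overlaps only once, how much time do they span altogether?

Merged: 7:00 am-8:45 am, 10:30 am-1:30 pm.
Lengths: 1 h 45 min + 3 h = 4 h 45 min.

4 h 45 min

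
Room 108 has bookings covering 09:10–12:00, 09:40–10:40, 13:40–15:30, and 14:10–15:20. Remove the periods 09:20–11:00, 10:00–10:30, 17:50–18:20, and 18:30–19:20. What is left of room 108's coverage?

Merge the first list: 09:10–12:00, 13:40–15:30.
Merge the second list: 09:20–11:00, 17:50–18:20, 18:30–19:20.
09:10–12:00 with B removed leaves 09:10–09:20, 11:00–12:00.
13:40–15:30 is untouched.

09:10–09:20, 11:00–12:00, 13:40–15:30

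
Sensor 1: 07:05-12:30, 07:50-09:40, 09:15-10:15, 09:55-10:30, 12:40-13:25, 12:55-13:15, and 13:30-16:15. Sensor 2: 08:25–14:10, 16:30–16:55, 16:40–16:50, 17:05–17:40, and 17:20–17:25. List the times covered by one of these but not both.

07:05–08:25, 12:30–12:40, 13:25–13:30, 14:10–16:15, 16:30–16:55, 17:05–17:40

A, merged: 07:05–12:30, 12:40–13:25, 13:30–16:15.
B, merged: 08:25–14:10, 16:30–16:55, 17:05–17:40.
Only in the first: 07:05–08:25, 14:10–16:15.
Only in the second: 12:30–12:40, 13:25–13:30, 16:30–16:55, 17:05–17:40.
Together these are the periods covered by exactly one.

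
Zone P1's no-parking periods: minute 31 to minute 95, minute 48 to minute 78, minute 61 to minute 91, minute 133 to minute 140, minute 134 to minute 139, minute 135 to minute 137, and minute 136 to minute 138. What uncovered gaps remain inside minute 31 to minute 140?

The merged coverage is minute 31 to minute 95, minute 133 to minute 140.
Complement within minute 31 to minute 140: minute 95 to minute 133.

minute 95 to minute 133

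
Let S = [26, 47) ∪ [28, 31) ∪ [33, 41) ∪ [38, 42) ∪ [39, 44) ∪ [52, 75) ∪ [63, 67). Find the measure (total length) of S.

44

Merged: [26, 47), [52, 75).
Lengths: 21 + 23 = 44.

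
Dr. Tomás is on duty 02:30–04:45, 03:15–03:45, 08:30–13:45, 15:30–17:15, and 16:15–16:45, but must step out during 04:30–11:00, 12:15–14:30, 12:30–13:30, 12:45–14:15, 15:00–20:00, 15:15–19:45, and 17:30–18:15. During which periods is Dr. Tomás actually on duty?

First set merges to 02:30–04:45, 08:30–13:45, 15:30–17:15.
Second set merges to 04:30–11:00, 12:15–14:30, 15:00–20:00.
02:30–04:45 minus B → 02:30–04:30.
08:30–13:45 minus B → 11:00–12:15.
15:30–17:15: fully covered by B → removed.

02:30–04:30, 11:00–12:15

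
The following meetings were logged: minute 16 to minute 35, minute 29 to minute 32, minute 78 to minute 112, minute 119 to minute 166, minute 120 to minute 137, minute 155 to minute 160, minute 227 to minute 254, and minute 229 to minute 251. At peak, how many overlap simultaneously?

2

Sweep endpoints in order; track running count of active intervals.
Peak of 2 reached at minute 29.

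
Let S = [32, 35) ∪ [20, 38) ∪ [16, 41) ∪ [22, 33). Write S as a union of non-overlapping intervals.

Sort by start: [16, 41), [20, 38), [22, 33), [32, 35).
[20, 38) overlaps/touches [16, 41) → extend to [16, 41).
[22, 33) overlaps/touches [16, 41) → extend to [16, 41).
[32, 35) overlaps/touches [16, 41) → extend to [16, 41).

[16, 41)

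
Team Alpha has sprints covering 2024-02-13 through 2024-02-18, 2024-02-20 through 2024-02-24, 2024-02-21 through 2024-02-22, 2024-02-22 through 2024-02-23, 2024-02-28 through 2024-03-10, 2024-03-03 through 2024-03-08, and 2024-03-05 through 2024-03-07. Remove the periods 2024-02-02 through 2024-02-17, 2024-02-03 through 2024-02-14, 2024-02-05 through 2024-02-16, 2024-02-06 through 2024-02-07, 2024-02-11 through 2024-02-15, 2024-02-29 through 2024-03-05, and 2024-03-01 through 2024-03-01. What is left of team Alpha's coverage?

A, merged: 2024-02-13 through 2024-02-18, 2024-02-20 through 2024-02-24, 2024-02-28 through 2024-03-10.
B, merged: 2024-02-02 through 2024-02-17, 2024-02-29 through 2024-03-05.
2024-02-13 through 2024-02-18 \ B = 2024-02-18 through 2024-02-18.
2024-02-20 through 2024-02-24: nothing removed.
2024-02-28 through 2024-03-10 \ B = 2024-02-28 through 2024-02-28, 2024-03-06 through 2024-03-10.

2024-02-18 through 2024-02-18, 2024-02-20 through 2024-02-24, 2024-02-28 through 2024-02-28, 2024-03-06 through 2024-03-10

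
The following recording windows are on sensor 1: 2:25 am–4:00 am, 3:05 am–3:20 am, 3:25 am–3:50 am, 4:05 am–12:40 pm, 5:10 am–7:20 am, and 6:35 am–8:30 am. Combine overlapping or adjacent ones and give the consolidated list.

2:25 am–4:00 am, 4:05 am–12:40 pm

3:05 am–3:20 am overlaps/touches 2:25 am–4:00 am → extend to 2:25 am–4:00 am.
3:25 am–3:50 am overlaps/touches 2:25 am–4:00 am → extend to 2:25 am–4:00 am.
4:05 am–12:40 pm is disjoint → start new block.
5:10 am–7:20 am overlaps/touches 4:05 am–12:40 pm → extend to 4:05 am–12:40 pm.
6:35 am–8:30 am overlaps/touches 4:05 am–12:40 pm → extend to 4:05 am–12:40 pm.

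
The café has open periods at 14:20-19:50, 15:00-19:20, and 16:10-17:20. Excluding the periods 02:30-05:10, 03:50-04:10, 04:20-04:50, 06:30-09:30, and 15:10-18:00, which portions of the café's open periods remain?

14:20–15:10, 18:00–19:50

Merge the first list: 14:20–19:50.
Merge the second list: 02:30–05:10, 06:30–09:30, 15:10–18:00.
14:20–19:50 minus B → 14:20–15:10, 18:00–19:50.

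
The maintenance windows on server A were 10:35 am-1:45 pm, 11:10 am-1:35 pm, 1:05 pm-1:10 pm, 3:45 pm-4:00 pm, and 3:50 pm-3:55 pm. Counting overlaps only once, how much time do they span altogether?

Merged: 10:35 am–1:45 pm, 3:45 pm–4:00 pm.
Lengths: 3 h 10 min + 15 min = 3 h 25 min.

3 h 25 min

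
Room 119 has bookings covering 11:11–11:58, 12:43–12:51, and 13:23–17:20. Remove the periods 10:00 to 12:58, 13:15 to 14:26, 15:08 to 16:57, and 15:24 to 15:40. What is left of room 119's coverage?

Merge the second list: 10:00–12:58, 13:15–14:26, 15:08–16:57.
11:11–11:58 lies entirely inside B → drops out.
12:43–12:51 lies entirely inside B → drops out.
13:23–17:20 with B removed leaves 14:26–15:08, 16:57–17:20.

14:26–15:08, 16:57–17:20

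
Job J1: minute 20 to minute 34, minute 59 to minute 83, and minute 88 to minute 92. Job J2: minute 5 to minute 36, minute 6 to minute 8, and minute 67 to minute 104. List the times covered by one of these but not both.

minute 5 to minute 20, minute 34 to minute 36, minute 59 to minute 67, minute 83 to minute 88, minute 92 to minute 104

Merge the second list: minute 5 to minute 36, minute 67 to minute 104.
A \ B = minute 59 to minute 67.
B \ A = minute 5 to minute 20, minute 34 to minute 36, minute 83 to minute 88, minute 92 to minute 104.
Union of the two gives the symmetric difference.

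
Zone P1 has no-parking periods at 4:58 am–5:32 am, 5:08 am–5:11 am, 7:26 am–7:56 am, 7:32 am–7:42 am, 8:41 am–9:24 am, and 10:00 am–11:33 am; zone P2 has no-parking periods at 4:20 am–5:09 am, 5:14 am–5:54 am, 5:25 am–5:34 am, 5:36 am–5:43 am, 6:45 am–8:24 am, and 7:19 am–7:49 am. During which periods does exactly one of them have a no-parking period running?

Merge the first list: 4:58 am-5:32 am, 7:26 am-7:56 am, 8:41 am-9:24 am, 10:00 am-11:33 am.
Merge the second list: 4:20 am-5:09 am, 5:14 am-5:54 am, 6:45 am-8:24 am.
A but not B: 5:09 am-5:14 am, 8:41 am-9:24 am, 10:00 am-11:33 am.
B but not A: 4:20 am-4:58 am, 5:32 am-5:54 am, 6:45 am-7:26 am, 7:56 am-8:24 am.
Combining gives A △ B.

4:20 am-4:58 am, 5:09 am-5:14 am, 5:32 am-5:54 am, 6:45 am-7:26 am, 7:56 am-8:24 am, 8:41 am-9:24 am, 10:00 am-11:33 am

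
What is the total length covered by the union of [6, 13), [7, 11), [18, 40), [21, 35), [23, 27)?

Merged: [6, 13), [18, 40).
Lengths: 7 + 22 = 29.

29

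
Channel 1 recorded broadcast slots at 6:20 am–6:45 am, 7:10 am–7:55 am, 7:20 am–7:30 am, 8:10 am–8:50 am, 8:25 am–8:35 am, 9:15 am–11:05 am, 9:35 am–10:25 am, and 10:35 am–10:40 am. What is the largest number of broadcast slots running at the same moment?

At 7:20 am, 2 of the intervals are simultaneously active.
No point has more.

2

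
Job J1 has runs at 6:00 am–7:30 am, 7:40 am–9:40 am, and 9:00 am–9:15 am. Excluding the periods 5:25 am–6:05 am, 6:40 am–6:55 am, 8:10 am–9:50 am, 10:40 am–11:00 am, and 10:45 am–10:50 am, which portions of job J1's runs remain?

Merge the first list: 6:00 am–7:30 am, 7:40 am–9:40 am.
Merge the second list: 5:25 am–6:05 am, 6:40 am–6:55 am, 8:10 am–9:50 am, 10:40 am–11:00 am.
6:00 am–7:30 am \ B = 6:05 am–6:40 am, 6:55 am–7:30 am.
7:40 am–9:40 am \ B = 7:40 am–8:10 am.

6:05 am–6:40 am, 6:55 am–7:30 am, 7:40 am–8:10 am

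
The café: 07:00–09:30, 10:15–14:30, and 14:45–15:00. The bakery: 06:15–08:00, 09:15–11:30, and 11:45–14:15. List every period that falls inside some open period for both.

07:00-08:00, 09:15-09:30, 10:15-11:30, 11:45-14:15

07:00-09:30 overlaps B on 07:00-08:00, 09:15-09:30.
10:15-14:30 overlaps B on 10:15-11:30, 11:45-14:15.
14:45-15:00 falls entirely outside B.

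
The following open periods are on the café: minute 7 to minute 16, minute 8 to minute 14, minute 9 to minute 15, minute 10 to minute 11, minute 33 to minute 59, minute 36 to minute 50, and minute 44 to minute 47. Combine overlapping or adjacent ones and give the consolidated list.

minute 7 to minute 16, minute 33 to minute 59

minute 8 to minute 14 overlaps/touches minute 7 to minute 16 → extend to minute 7 to minute 16.
minute 9 to minute 15 overlaps/touches minute 7 to minute 16 → extend to minute 7 to minute 16.
minute 10 to minute 11 overlaps/touches minute 7 to minute 16 → extend to minute 7 to minute 16.
minute 33 to minute 59 is disjoint → start new block.
minute 36 to minute 50 overlaps/touches minute 33 to minute 59 → extend to minute 33 to minute 59.
minute 44 to minute 47 overlaps/touches minute 33 to minute 59 → extend to minute 33 to minute 59.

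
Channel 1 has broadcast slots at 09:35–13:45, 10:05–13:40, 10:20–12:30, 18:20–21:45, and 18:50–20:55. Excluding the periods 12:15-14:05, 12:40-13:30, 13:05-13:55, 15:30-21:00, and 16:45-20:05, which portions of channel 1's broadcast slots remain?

09:35–12:15, 21:00–21:45

A, merged: 09:35–13:45, 18:20–21:45.
B, merged: 12:15–14:05, 15:30–21:00.
09:35–13:45 with B removed leaves 09:35–12:15.
18:20–21:45 with B removed leaves 21:00–21:45.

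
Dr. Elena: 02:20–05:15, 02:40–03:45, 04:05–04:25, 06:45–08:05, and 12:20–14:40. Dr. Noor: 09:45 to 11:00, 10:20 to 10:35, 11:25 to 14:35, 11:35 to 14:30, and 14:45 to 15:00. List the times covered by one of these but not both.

02:20–05:15, 06:45–08:05, 09:45–11:00, 11:25–12:20, 14:35–14:40, 14:45–15:00

Merge the first list: 02:20–05:15, 06:45–08:05, 12:20–14:40.
Merge the second list: 09:45–11:00, 11:25–14:35, 14:45–15:00.
A \ B = 02:20–05:15, 06:45–08:05, 14:35–14:40.
B \ A = 09:45–11:00, 11:25–12:20, 14:45–15:00.
Union of the two gives the symmetric difference.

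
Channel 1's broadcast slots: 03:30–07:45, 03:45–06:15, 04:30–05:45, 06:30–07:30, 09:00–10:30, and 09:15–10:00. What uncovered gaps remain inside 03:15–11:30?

After merging, the occupied span is 03:30–07:45, 09:00–10:30.
Gaps within 03:15–11:30: 03:15–03:30, 07:45–09:00, 10:30–11:30.

03:15–03:30, 07:45–09:00, 10:30–11:30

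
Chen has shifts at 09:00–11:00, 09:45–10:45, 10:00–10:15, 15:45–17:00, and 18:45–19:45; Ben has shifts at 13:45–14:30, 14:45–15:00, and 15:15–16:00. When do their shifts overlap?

15:45–16:00

A, merged: 09:00–11:00, 15:45–17:00, 18:45–19:45.
09:00–11:00 falls entirely outside B.
15:45–17:00 overlaps B on 15:45–16:00.
18:45–19:45 falls entirely outside B.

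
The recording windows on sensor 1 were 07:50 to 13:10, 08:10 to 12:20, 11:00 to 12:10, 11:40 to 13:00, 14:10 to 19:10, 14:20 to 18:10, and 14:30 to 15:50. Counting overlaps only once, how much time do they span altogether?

Merged: 07:50–13:10, 14:10–19:10.
Lengths: 5 h 20 min + 5 h = 10 h 20 min.

10 h 20 min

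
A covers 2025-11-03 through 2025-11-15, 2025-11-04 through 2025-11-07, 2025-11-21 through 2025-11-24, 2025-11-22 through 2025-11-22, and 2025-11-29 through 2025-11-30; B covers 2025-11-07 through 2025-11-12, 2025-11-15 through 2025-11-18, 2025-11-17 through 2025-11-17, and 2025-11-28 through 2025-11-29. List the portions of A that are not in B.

Merge the first list: 2025-11-03 through 2025-11-15, 2025-11-21 through 2025-11-24, 2025-11-29 through 2025-11-30.
Merge the second list: 2025-11-07 through 2025-11-12, 2025-11-15 through 2025-11-18, 2025-11-28 through 2025-11-29.
2025-11-03 through 2025-11-15 with B removed leaves 2025-11-03 through 2025-11-06, 2025-11-13 through 2025-11-14.
2025-11-21 through 2025-11-24 is untouched.
2025-11-29 through 2025-11-30 with B removed leaves 2025-11-30 through 2025-11-30.

2025-11-03 through 2025-11-06, 2025-11-13 through 2025-11-14, 2025-11-21 through 2025-11-24, 2025-11-30 through 2025-11-30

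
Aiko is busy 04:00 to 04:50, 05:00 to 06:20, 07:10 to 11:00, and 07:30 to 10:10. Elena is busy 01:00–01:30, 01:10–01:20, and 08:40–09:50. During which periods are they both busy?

A, merged: 04:00-04:50, 05:00-06:20, 07:10-11:00.
B, merged: 01:00-01:30, 08:40-09:50.
04:00-04:50: no overlap with the second set.
05:00-06:20: no overlap with the second set.
07:10-11:00 meets the second set on 08:40-09:50.

08:40-09:50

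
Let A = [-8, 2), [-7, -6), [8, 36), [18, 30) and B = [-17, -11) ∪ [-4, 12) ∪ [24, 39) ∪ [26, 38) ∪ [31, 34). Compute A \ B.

Merge the first list: [-8, 2), [8, 36).
Merge the second list: [-17, -11), [-4, 12), [24, 39).
[-8, 2) minus B → [-8, -4).
[8, 36) minus B → [12, 24).

[-8, -4) ∪ [12, 24)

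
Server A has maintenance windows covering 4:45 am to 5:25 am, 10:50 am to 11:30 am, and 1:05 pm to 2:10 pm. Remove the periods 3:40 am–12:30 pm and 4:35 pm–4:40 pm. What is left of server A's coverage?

1:05 pm–2:10 pm

4:45 am–5:25 am: fully covered by B → removed.
10:50 am–11:30 am: fully covered by B → removed.
1:05 pm–2:10 pm: no B overlap → unchanged.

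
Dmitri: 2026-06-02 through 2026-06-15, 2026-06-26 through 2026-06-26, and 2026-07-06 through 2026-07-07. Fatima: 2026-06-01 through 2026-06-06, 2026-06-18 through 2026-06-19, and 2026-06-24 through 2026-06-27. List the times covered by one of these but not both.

A \ B = 2026-06-07 through 2026-06-15, 2026-07-06 through 2026-07-07.
B \ A = 2026-06-01 through 2026-06-01, 2026-06-18 through 2026-06-19, 2026-06-24 through 2026-06-25, 2026-06-27 through 2026-06-27.
Union of the two gives the symmetric difference.

2026-06-01 through 2026-06-01, 2026-06-07 through 2026-06-15, 2026-06-18 through 2026-06-19, 2026-06-24 through 2026-06-25, 2026-06-27 through 2026-06-27, 2026-07-06 through 2026-07-07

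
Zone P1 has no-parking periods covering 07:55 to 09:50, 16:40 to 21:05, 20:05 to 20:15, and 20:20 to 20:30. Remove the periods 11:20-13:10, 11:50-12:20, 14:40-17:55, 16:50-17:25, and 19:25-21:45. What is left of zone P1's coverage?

First set merges to 07:55-09:50, 16:40-21:05.
Second set merges to 11:20-13:10, 14:40-17:55, 19:25-21:45.
07:55-09:50: no B overlap → unchanged.
16:40-21:05 minus B → 17:55-19:25.

07:55-09:50, 17:55-19:25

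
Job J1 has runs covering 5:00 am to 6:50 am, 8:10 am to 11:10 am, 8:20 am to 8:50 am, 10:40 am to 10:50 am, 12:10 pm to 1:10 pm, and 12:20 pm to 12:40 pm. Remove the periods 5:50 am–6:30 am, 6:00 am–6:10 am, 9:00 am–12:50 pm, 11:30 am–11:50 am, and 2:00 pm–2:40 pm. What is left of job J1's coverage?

First set merges to 5:00 am–6:50 am, 8:10 am–11:10 am, 12:10 pm–1:10 pm.
Second set merges to 5:50 am–6:30 am, 9:00 am–12:50 pm, 2:00 pm–2:40 pm.
5:00 am–6:50 am \ B = 5:00 am–5:50 am, 6:30 am–6:50 am.
8:10 am–11:10 am \ B = 8:10 am–9:00 am.
12:10 pm–1:10 pm \ B = 12:50 pm–1:10 pm.

5:00 am–5:50 am, 6:30 am–6:50 am, 8:10 am–9:00 am, 12:50 pm–1:10 pm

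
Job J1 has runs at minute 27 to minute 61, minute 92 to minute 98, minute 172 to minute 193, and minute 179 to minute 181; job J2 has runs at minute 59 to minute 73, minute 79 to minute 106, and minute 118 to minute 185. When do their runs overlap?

A, merged: minute 27 to minute 61, minute 92 to minute 98, minute 172 to minute 193.
minute 27 to minute 61 overlaps B on minute 59 to minute 61.
minute 92 to minute 98 overlaps B on minute 92 to minute 98.
minute 172 to minute 193 overlaps B on minute 172 to minute 185.

minute 59 to minute 61, minute 92 to minute 98, minute 172 to minute 185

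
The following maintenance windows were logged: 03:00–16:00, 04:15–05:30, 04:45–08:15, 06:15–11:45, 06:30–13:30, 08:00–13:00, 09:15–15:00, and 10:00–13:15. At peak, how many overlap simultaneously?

6

Walk the sorted start/end points keeping a running depth.
The depth first hits 6 at 10:00.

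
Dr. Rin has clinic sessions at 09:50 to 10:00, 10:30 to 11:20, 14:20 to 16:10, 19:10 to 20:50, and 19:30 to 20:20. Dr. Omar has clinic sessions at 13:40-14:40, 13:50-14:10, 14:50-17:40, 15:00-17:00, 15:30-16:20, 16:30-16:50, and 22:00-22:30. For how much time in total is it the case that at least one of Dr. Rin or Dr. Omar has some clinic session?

First set merges to 09:50-10:00, 10:30-11:20, 14:20-16:10, 19:10-20:50.
Second set merges to 13:40-14:40, 14:50-17:40, 22:00-22:30.
A ∪ B = 09:50-10:00, 10:30-11:20, 13:40-17:40, 19:10-20:50, 22:00-22:30.
Total: 10 min + 50 min + 4 h + 1 h 40 min + 30 min = 7 h 10 min.

7 h 10 min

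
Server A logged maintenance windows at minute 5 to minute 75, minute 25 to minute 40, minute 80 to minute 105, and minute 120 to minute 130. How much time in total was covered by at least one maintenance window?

Merged: minute 5 to minute 75, minute 80 to minute 105, minute 120 to minute 130.
Lengths: 70 minutes + 25 minutes + 10 minutes = 105 minutes.

105 minutes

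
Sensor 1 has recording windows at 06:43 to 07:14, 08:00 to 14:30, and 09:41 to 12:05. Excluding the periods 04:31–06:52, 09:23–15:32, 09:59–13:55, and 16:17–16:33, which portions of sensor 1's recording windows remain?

A, merged: 06:43-07:14, 08:00-14:30.
B, merged: 04:31-06:52, 09:23-15:32, 16:17-16:33.
06:43-07:14 with B removed leaves 06:52-07:14.
08:00-14:30 with B removed leaves 08:00-09:23.

06:52-07:14, 08:00-09:23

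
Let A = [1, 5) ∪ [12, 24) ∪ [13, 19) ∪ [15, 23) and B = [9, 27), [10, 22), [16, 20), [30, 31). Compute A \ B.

Merge the first list: [1, 5), [12, 24).
Merge the second list: [9, 27), [30, 31).
[1, 5): nothing removed.
[12, 24): entirely removed.

[1, 5)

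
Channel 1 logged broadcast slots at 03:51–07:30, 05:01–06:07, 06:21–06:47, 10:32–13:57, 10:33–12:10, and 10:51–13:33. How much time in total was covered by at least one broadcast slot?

Merged: 03:51–07:30, 10:32–13:57.
Lengths: 3 h 39 min + 3 h 25 min = 7 h 4 min.

7 h 4 min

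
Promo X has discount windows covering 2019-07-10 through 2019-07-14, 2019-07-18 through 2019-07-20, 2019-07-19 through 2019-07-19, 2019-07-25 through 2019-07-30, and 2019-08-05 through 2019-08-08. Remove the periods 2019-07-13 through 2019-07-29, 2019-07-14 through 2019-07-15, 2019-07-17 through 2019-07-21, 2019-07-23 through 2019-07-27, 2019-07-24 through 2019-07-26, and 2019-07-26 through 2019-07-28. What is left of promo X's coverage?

First set merges to 2019-07-10 through 2019-07-14, 2019-07-18 through 2019-07-20, 2019-07-25 through 2019-07-30, 2019-08-05 through 2019-08-08.
Second set merges to 2019-07-13 through 2019-07-29.
2019-07-10 through 2019-07-14 minus B → 2019-07-10 through 2019-07-12.
2019-07-18 through 2019-07-20: fully covered by B → removed.
2019-07-25 through 2019-07-30 minus B → 2019-07-30 through 2019-07-30.
2019-08-05 through 2019-08-08: no B overlap → unchanged.

2019-07-10 through 2019-07-12, 2019-07-30 through 2019-07-30, 2019-08-05 through 2019-08-08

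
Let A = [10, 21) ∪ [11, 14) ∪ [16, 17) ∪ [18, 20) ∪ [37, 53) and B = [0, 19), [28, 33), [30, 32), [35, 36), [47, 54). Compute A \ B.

[19, 21) ∪ [37, 47)

Merge the first list: [10, 21), [37, 53).
Merge the second list: [0, 19), [28, 33), [35, 36), [47, 54).
[10, 21) minus B → [19, 21).
[37, 53) minus B → [37, 47).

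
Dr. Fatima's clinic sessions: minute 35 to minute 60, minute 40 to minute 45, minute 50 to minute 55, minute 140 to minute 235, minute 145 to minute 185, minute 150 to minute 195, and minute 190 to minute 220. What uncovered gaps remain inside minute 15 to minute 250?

After merging, the occupied span is minute 35 to minute 60, minute 140 to minute 235.
Gaps within minute 15 to minute 250: minute 15 to minute 35, minute 60 to minute 140, minute 235 to minute 250.

minute 15 to minute 35, minute 60 to minute 140, minute 235 to minute 250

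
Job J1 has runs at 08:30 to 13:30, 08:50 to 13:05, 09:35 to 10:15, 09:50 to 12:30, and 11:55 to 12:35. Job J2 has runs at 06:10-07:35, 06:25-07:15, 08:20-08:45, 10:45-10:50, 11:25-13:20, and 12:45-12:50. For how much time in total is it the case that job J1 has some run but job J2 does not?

2 h 45 min

First set merges to 08:30–13:30.
Second set merges to 06:10–07:35, 08:20–08:45, 10:45–10:50, 11:25–13:20.
A \ B = 08:45–10:45, 10:50–11:25, 13:20–13:30.
Total: 2 h + 35 min + 10 min = 2 h 45 min.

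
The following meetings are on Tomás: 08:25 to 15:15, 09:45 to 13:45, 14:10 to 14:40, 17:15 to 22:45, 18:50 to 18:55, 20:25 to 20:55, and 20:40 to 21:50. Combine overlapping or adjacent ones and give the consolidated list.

09:45-13:45 overlaps/touches 08:25-15:15 → extend to 08:25-15:15.
14:10-14:40 overlaps/touches 08:25-15:15 → extend to 08:25-15:15.
17:15-22:45 is disjoint → start new block.
18:50-18:55 overlaps/touches 17:15-22:45 → extend to 17:15-22:45.
20:25-20:55 overlaps/touches 17:15-22:45 → extend to 17:15-22:45.
20:40-21:50 overlaps/touches 17:15-22:45 → extend to 17:15-22:45.

08:25-15:15, 17:15-22:45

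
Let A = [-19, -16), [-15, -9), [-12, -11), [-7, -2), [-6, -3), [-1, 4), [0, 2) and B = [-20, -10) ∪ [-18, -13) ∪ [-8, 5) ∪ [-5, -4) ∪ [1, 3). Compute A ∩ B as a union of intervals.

Merge the first list: [-19, -16), [-15, -9), [-7, -2), [-1, 4).
Merge the second list: [-20, -10), [-8, 5).
[-19, -16) meets the second set on [-19, -16).
[-15, -9) meets the second set on [-15, -10).
[-7, -2) meets the second set on [-7, -2).
[-1, 4) meets the second set on [-1, 4).

[-19, -16) ∪ [-15, -10) ∪ [-7, -2) ∪ [-1, 4)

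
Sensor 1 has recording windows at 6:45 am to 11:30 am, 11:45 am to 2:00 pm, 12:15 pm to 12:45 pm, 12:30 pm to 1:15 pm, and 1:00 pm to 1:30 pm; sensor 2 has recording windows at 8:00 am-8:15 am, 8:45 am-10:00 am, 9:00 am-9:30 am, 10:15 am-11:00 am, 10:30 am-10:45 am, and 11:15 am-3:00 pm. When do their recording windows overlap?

8:00 am–8:15 am, 8:45 am–10:00 am, 10:15 am–11:00 am, 11:15 am–11:30 am, 11:45 am–2:00 pm

Merge the first list: 6:45 am–11:30 am, 11:45 am–2:00 pm.
Merge the second list: 8:00 am–8:15 am, 8:45 am–10:00 am, 10:15 am–11:00 am, 11:15 am–3:00 pm.
6:45 am–11:30 am meets the second set on 8:00 am–8:15 am, 8:45 am–10:00 am, 10:15 am–11:00 am, 11:15 am–11:30 am.
11:45 am–2:00 pm meets the second set on 11:45 am–2:00 pm.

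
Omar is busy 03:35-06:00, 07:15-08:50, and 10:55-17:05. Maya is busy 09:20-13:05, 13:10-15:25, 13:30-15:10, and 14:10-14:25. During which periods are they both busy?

10:55–13:05, 13:10–15:25

Second set merges to 09:20–13:05, 13:10–15:25.
03:35–06:00 meets no B interval.
07:15–08:50 meets no B interval.
10:55–17:05 ∩ B → 10:55–13:05, 13:10–15:25.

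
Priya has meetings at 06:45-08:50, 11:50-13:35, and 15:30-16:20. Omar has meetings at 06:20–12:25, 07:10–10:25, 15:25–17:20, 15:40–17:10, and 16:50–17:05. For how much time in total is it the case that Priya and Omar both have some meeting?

3 h 30 min

B, merged: 06:20-12:25, 15:25-17:20.
A ∩ B = 06:45-08:50, 11:50-12:25, 15:30-16:20.
Total: 2 h 5 min + 35 min + 50 min = 3 h 30 min.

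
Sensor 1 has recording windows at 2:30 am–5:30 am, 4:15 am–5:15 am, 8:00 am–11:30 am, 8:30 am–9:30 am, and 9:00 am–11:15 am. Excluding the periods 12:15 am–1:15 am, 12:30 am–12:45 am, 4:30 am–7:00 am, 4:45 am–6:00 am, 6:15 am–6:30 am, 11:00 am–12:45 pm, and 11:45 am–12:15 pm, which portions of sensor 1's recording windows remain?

Merge the first list: 2:30 am-5:30 am, 8:00 am-11:30 am.
Merge the second list: 12:15 am-1:15 am, 4:30 am-7:00 am, 11:00 am-12:45 pm.
2:30 am-5:30 am minus B → 2:30 am-4:30 am.
8:00 am-11:30 am minus B → 8:00 am-11:00 am.

2:30 am-4:30 am, 8:00 am-11:00 am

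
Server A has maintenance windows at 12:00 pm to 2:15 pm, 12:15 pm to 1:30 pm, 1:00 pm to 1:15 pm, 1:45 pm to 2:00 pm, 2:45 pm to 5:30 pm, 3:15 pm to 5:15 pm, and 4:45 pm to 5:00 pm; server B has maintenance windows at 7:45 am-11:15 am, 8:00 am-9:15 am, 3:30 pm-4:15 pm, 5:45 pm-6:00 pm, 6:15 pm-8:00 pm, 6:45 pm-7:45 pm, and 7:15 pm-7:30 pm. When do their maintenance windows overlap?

A, merged: 12:00 pm-2:15 pm, 2:45 pm-5:30 pm.
B, merged: 7:45 am-11:15 am, 3:30 pm-4:15 pm, 5:45 pm-6:00 pm, 6:15 pm-8:00 pm.
12:00 pm-2:15 pm falls entirely outside B.
2:45 pm-5:30 pm overlaps B on 3:30 pm-4:15 pm.

3:30 pm-4:15 pm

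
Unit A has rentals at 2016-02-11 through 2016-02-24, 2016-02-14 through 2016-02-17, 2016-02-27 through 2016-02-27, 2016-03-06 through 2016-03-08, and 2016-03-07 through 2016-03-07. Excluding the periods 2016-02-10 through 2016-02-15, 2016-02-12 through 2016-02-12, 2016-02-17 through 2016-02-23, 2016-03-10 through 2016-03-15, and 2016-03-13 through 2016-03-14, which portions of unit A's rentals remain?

2016-02-16 through 2016-02-16, 2016-02-24 through 2016-02-24, 2016-02-27 through 2016-02-27, 2016-03-06 through 2016-03-08

First set merges to 2016-02-11 through 2016-02-24, 2016-02-27 through 2016-02-27, 2016-03-06 through 2016-03-08.
Second set merges to 2016-02-10 through 2016-02-15, 2016-02-17 through 2016-02-23, 2016-03-10 through 2016-03-15.
2016-02-11 through 2016-02-24 minus B → 2016-02-16 through 2016-02-16, 2016-02-24 through 2016-02-24.
2016-02-27 through 2016-02-27: no B overlap → unchanged.
2016-03-06 through 2016-03-08: no B overlap → unchanged.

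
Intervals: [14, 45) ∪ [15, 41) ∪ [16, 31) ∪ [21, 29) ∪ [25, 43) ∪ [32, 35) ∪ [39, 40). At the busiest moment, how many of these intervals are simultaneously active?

5

At 25, 5 of the intervals are simultaneously active.
No point has more.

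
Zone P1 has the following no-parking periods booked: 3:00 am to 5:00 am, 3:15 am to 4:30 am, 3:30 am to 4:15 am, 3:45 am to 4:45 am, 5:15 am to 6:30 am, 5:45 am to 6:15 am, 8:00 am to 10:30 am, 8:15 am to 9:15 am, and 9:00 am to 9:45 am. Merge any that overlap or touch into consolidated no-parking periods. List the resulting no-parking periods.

3:15 am–4:30 am overlaps/touches 3:00 am–5:00 am → extend to 3:00 am–5:00 am.
3:30 am–4:15 am overlaps/touches 3:00 am–5:00 am → extend to 3:00 am–5:00 am.
3:45 am–4:45 am overlaps/touches 3:00 am–5:00 am → extend to 3:00 am–5:00 am.
5:15 am–6:30 am is disjoint → start new block.
5:45 am–6:15 am overlaps/touches 5:15 am–6:30 am → extend to 5:15 am–6:30 am.
8:00 am–10:30 am is disjoint → start new block.
8:15 am–9:15 am overlaps/touches 8:00 am–10:30 am → extend to 8:00 am–10:30 am.
9:00 am–9:45 am overlaps/touches 8:00 am–10:30 am → extend to 8:00 am–10:30 am.

3:00 am–5:00 am, 5:15 am–6:30 am, 8:00 am–10:30 am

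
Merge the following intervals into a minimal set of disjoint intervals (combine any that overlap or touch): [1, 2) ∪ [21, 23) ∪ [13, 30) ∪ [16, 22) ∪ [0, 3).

[0, 3) ∪ [13, 30)

Sort by start: [0, 3), [1, 2), [13, 30), [16, 22), [21, 23).
[1, 2) overlaps/touches [0, 3) → extend to [0, 3).
[13, 30) is disjoint → start new block.
[16, 22) overlaps/touches [13, 30) → extend to [13, 30).
[21, 23) overlaps/touches [13, 30) → extend to [13, 30).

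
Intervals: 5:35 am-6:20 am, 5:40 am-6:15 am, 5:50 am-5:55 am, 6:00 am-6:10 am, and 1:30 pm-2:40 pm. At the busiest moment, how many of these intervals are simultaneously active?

3

Walk the sorted start/end points keeping a running depth.
The depth first hits 3 at 5:50 am.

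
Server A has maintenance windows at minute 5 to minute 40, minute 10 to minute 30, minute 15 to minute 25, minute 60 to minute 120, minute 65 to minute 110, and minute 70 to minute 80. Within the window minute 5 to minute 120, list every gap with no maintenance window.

After merging, the occupied span is minute 5 to minute 40, minute 60 to minute 120.
Complement within minute 5 to minute 120: minute 40 to minute 60.

minute 40 to minute 60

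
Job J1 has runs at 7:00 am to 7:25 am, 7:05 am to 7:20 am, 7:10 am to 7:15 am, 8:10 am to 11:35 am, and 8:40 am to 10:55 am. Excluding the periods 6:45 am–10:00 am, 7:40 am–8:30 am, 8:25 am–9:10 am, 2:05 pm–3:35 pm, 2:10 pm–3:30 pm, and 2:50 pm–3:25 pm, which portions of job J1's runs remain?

10:00 am-11:35 am

Merge the first list: 7:00 am-7:25 am, 8:10 am-11:35 am.
Merge the second list: 6:45 am-10:00 am, 2:05 pm-3:35 pm.
7:00 am-7:25 am lies entirely inside B → drops out.
8:10 am-11:35 am with B removed leaves 10:00 am-11:35 am.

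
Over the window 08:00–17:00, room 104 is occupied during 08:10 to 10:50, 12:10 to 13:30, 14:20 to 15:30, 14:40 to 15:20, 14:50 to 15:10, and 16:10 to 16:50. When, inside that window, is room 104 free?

08:00-08:10, 10:50-12:10, 13:30-14:20, 15:30-16:10, 16:50-17:00

Covered (merged): 08:10-10:50, 12:10-13:30, 14:20-15:30, 16:10-16:50.
Uncovered inside 08:00-17:00: 08:00-08:10, 10:50-12:10, 13:30-14:20, 15:30-16:10, 16:50-17:00.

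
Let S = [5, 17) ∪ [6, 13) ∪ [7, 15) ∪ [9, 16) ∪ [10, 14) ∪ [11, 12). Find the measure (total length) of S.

Merged: [5, 17).
Length: 12.

12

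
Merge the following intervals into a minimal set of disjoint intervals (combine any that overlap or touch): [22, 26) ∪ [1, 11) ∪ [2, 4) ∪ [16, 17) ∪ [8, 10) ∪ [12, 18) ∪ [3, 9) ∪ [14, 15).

Sort by start: [1, 11), [2, 4), [3, 9), [8, 10), [12, 18), [14, 15), [16, 17), [22, 26).
[2, 4) overlaps/touches [1, 11) → extend to [1, 11).
[3, 9) overlaps/touches [1, 11) → extend to [1, 11).
[8, 10) overlaps/touches [1, 11) → extend to [1, 11).
[12, 18) is disjoint → start new block.
[14, 15) overlaps/touches [12, 18) → extend to [12, 18).
[16, 17) overlaps/touches [12, 18) → extend to [12, 18).
[22, 26) is disjoint → start new block.

[1, 11) ∪ [12, 18) ∪ [22, 26)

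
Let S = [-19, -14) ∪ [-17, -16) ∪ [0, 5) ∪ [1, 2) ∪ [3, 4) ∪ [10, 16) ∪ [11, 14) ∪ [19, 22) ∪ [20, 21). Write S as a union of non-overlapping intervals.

[-19, -14) ∪ [0, 5) ∪ [10, 16) ∪ [19, 22)

[-17, -16) overlaps/touches [-19, -14) → extend to [-19, -14).
[0, 5) is disjoint → start new block.
[1, 2) overlaps/touches [0, 5) → extend to [0, 5).
[3, 4) overlaps/touches [0, 5) → extend to [0, 5).
[10, 16) is disjoint → start new block.
[11, 14) overlaps/touches [10, 16) → extend to [10, 16).
[19, 22) is disjoint → start new block.
[20, 21) overlaps/touches [19, 22) → extend to [19, 22).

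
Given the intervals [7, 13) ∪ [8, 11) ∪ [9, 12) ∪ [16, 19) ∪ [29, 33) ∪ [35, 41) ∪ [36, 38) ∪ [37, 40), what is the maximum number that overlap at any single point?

At 9, 3 of the intervals are simultaneously active.
No point has more.

3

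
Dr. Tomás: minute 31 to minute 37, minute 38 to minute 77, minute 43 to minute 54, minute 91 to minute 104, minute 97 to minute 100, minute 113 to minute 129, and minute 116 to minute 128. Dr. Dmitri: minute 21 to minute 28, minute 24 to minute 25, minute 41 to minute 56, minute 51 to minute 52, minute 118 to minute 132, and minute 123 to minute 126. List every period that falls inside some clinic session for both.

A, merged: minute 31 to minute 37, minute 38 to minute 77, minute 91 to minute 104, minute 113 to minute 129.
B, merged: minute 21 to minute 28, minute 41 to minute 56, minute 118 to minute 132.
minute 31 to minute 37: no overlap with the second set.
minute 38 to minute 77 meets the second set on minute 41 to minute 56.
minute 91 to minute 104: no overlap with the second set.
minute 113 to minute 129 meets the second set on minute 118 to minute 129.

minute 41 to minute 56, minute 118 to minute 129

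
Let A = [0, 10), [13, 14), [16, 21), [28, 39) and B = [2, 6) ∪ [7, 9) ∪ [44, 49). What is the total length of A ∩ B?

A ∩ B = [2, 6), [7, 9).
Total: 4 + 2 = 6.

6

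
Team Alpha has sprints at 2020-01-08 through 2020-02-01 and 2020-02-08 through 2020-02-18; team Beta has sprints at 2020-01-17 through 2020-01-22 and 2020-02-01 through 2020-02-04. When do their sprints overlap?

2020-01-17 through 2020-01-22, 2020-02-01 through 2020-02-01

2020-01-08 through 2020-02-01 ∩ B → 2020-01-17 through 2020-01-22, 2020-02-01 through 2020-02-01.
2020-02-08 through 2020-02-18 meets no B interval.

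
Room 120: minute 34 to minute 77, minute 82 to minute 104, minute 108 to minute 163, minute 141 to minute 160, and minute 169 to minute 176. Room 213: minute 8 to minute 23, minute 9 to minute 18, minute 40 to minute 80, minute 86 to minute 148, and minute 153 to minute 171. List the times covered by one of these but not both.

First set merges to minute 34 to minute 77, minute 82 to minute 104, minute 108 to minute 163, minute 169 to minute 176.
Second set merges to minute 8 to minute 23, minute 40 to minute 80, minute 86 to minute 148, minute 153 to minute 171.
A \ B = minute 34 to minute 40, minute 82 to minute 86, minute 148 to minute 153, minute 171 to minute 176.
B \ A = minute 8 to minute 23, minute 77 to minute 80, minute 104 to minute 108, minute 163 to minute 169.
Union of the two gives the symmetric difference.

minute 8 to minute 23, minute 34 to minute 40, minute 77 to minute 80, minute 82 to minute 86, minute 104 to minute 108, minute 148 to minute 153, minute 163 to minute 169, minute 171 to minute 176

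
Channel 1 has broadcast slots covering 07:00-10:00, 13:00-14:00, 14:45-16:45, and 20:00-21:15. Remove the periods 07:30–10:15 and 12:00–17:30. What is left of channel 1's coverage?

07:00–07:30, 20:00–21:15

07:00–10:00 minus B → 07:00–07:30.
13:00–14:00: fully covered by B → removed.
14:45–16:45: fully covered by B → removed.
20:00–21:15: no B overlap → unchanged.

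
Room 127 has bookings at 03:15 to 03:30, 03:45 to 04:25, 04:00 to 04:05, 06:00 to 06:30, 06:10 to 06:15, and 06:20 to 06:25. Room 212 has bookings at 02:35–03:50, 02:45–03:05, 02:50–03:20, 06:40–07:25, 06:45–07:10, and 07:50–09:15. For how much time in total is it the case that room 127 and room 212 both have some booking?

Merge the first list: 03:15–03:30, 03:45–04:25, 06:00–06:30.
Merge the second list: 02:35–03:50, 06:40–07:25, 07:50–09:15.
A ∩ B = 03:15–03:30, 03:45–03:50.
Total: 15 min + 5 min = 20 min.

20 min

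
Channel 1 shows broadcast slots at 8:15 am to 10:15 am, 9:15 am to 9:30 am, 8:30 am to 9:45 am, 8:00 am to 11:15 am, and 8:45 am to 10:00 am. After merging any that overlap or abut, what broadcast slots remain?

8:00 am–11:15 am

Sort by start: 8:00 am–11:15 am, 8:15 am–10:15 am, 8:30 am–9:45 am, 8:45 am–10:00 am, 9:15 am–9:30 am.
8:15 am–10:15 am overlaps/touches 8:00 am–11:15 am → extend to 8:00 am–11:15 am.
8:30 am–9:45 am overlaps/touches 8:00 am–11:15 am → extend to 8:00 am–11:15 am.
8:45 am–10:00 am overlaps/touches 8:00 am–11:15 am → extend to 8:00 am–11:15 am.
9:15 am–9:30 am overlaps/touches 8:00 am–11:15 am → extend to 8:00 am–11:15 am.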